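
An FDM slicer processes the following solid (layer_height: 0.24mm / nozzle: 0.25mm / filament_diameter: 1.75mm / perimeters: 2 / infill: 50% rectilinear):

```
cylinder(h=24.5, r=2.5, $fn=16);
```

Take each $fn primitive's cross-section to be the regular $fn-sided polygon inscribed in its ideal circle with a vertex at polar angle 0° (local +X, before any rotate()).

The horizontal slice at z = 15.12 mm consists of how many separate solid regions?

At z = 15.12 mm: the cylinder: section is a regular 16-gon, circumradius r=2.5. The result has 1 disconnected region.

1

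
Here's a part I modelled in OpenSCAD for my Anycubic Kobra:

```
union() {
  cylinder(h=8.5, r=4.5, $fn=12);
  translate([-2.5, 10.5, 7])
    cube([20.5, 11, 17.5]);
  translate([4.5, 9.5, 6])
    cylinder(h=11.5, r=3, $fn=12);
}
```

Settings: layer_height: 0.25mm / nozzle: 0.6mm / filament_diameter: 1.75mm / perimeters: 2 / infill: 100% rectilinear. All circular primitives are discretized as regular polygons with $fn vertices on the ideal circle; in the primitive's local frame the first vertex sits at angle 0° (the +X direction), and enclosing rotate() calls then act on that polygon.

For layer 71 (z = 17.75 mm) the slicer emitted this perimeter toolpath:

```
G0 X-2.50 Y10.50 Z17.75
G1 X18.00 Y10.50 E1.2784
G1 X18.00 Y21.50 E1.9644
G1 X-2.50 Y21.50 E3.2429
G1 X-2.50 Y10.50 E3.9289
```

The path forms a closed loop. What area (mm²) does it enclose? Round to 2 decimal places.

225.50 mm²

Apply the shoelace formula to the sequence of (X, Y) vertices; enclosed area = 225.50 mm².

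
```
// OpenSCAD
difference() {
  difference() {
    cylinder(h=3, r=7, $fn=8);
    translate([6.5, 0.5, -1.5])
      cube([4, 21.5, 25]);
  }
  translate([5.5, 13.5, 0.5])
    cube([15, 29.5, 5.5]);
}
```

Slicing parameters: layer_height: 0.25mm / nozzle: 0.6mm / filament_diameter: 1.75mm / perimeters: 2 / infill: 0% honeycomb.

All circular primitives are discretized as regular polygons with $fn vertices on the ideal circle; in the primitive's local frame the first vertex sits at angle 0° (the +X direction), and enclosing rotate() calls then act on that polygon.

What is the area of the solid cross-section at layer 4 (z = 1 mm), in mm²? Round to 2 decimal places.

138.49 mm²

At z = 1 mm: the cylinder: section is a regular 8-gon, circumradius r=7 (area = (8/2)·7.000²·sin(360°/8) = 138.59 mm²); the cube at (6.5, 0.5) (footprint 4×21.5) is included at this height (area 86.00 mm²); Taking the first minus the rest: starting from the r=7 cylinder (138.59 mm²), the 4×21.5 cube at (6.5, 0.5) partially overlaps it — only the 0.10 mm² overlap (of its 86.00 mm²) is removed, clipping the outline — area = 138.49 mm²; the cube at (5.5, 13.5) is present — its section is the full 15×29.5 rectangle (area 442.50 mm²); Subtracting the remaining from the first: starting from the result so far (138.49 mm²), the 15×29.5 cube at (5.5, 13.5) misses the remaining region (no effect) — area = 138.49 mm². Overall, the cross-section is a single solid region. Net area = 138.49 mm².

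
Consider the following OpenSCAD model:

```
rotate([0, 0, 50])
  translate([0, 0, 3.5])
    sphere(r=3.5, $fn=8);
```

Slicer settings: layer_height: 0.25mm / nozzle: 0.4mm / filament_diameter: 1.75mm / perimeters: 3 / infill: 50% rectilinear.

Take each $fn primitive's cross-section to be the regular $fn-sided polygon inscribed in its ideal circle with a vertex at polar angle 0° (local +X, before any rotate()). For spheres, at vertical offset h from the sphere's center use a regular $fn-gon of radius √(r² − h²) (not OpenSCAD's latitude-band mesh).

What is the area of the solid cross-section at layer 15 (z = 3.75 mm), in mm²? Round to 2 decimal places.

34.47 mm²

At z = 3.75 mm: the r=3.5 sphere slices to a regular 8-gon of circumradius 3.491 (√(r²−h²) with h=0.25 from center) (area = (8/2)·3.491²·sin(360°/8) = 34.47 mm²); (whole slice rotated 50° about Z — lengths, areas and connectivity unchanged). Overall, the cross-section is a single solid region. Net area = 34.47 mm².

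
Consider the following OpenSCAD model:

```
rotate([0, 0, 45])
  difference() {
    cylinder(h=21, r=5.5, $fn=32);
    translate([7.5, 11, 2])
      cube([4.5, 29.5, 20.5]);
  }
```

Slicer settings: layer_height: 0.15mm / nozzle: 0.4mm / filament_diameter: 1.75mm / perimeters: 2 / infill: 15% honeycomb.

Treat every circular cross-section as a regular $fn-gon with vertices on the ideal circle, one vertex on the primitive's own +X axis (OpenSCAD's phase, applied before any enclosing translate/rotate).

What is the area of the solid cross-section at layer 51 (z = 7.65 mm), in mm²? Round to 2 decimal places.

At z = 7.65 mm: the r=5.5 cylinder gives a regular 32-gon of circumradius 5.5 (constant along its height) (area = (32/2)·5.500²·sin(360°/32) = 94.42 mm²); the cube at (7.5, 11) is present — its section is the full 4.5×29.5 rectangle (area 132.75 mm²); Subtracting the remaining from the first: starting from the r=5.5 cylinder (94.42 mm²), the 4.5×29.5 cube at (7.5, 11) misses the remaining region (no effect) — area = 94.42 mm²; (rotated 45° about Z; rotation is an isometry so areas/perimeters/island counts are preserved). Overall, the cross-section is a single solid region. Net area = 94.42 mm².

94.42 mm²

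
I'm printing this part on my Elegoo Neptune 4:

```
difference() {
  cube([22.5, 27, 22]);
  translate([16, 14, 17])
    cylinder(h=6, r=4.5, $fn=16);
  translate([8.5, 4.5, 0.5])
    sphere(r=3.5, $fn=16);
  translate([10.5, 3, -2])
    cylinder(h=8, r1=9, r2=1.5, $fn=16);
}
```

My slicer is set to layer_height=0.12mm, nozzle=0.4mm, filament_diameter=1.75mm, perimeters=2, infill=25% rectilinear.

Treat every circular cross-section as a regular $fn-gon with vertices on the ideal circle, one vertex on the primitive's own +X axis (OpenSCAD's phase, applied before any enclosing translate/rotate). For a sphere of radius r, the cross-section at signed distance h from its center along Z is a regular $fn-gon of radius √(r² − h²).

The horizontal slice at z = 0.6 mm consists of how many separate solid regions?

1

At z = 0.6 mm: the 22.5×27 cube contributes its full rectangle; the cylinder at (16, 14) is not intersected at this z (z outside [17, 23]); the sphere at (8.5, 4.5): section is a regular 16-gon, circumradius = √(r²−h²) = √(3.5²−0.1²) = 3.499; the cone at (10.5, 3): at t=0.325 of its height the radius interpolates to r₁+(r₂−r₁)t = 6.562, giving a regular 16-gon of that circumradius; Subtracting the remaining from the first: starting from the 22.5×27 cube, the r=3.5 sphere at (8.5, 4.5) lies wholly inside it (removes its full 37.47 mm² and its 21.84 mm outline becomes a hole wall); the cone at (10.5, 3) partially overlaps it — only the 65.92 mm² overlap (of its 131.85 mm²) is removed, clipping the outline — 1 connected region. The result has 1 disconnected region.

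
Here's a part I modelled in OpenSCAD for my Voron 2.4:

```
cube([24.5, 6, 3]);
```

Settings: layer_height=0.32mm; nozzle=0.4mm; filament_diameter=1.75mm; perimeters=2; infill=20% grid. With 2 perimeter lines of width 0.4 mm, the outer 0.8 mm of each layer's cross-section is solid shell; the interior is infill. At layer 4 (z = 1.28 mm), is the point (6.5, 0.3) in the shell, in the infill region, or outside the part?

At z = 1.28 mm: the cube (footprint 24.5×6) is included at this height. Overall, the cross-section is a single solid region. The nearest boundary edge runs (0.00, 0.00)→(24.50, 0.00); distance from the point to it = 0.30 mm. The point is inside the cross-section, 0.30 mm from the nearest boundary — within the 0.8 mm shell band (2 × 0.4).

shell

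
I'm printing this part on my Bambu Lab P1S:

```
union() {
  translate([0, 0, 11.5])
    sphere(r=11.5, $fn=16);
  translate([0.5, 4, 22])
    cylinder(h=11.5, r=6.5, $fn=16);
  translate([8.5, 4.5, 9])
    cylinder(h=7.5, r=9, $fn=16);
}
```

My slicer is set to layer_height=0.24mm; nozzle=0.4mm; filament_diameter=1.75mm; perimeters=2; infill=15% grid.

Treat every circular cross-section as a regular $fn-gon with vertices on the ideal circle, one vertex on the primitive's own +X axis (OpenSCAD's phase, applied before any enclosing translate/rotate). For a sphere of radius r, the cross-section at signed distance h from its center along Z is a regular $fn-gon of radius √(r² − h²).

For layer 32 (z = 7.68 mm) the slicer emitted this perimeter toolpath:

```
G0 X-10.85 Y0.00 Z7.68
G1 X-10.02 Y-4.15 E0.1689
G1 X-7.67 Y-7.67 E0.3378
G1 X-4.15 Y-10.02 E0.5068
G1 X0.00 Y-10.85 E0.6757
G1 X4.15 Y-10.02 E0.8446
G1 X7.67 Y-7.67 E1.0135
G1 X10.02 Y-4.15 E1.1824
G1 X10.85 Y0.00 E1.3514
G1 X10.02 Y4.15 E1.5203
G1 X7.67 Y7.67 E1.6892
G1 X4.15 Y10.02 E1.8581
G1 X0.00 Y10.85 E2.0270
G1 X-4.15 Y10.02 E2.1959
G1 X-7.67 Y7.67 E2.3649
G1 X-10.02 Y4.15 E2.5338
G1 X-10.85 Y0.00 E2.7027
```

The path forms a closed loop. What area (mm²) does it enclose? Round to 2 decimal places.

360.20 mm²

Apply the shoelace formula to the sequence of (X, Y) vertices; enclosed area = 360.20 mm².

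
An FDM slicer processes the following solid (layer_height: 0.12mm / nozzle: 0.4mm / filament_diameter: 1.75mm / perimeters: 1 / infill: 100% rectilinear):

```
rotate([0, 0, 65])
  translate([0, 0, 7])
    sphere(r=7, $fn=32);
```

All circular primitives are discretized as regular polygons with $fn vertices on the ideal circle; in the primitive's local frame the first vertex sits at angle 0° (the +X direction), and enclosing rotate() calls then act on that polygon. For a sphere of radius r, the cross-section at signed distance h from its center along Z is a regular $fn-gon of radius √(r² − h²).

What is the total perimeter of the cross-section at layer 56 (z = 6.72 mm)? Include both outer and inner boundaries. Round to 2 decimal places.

43.88 mm

At z = 6.72 mm: the r=7 sphere contributes a regular 32-gon of circumradius √(7²−0.28²) = 6.994 (perimeter = 2·32·6.994·sin(180°/32) = 43.88 mm); (whole slice rotated 65° about Z — lengths, areas and connectivity unchanged). Overall, the cross-section is a single solid region. Total boundary length (outer) = 43.88 mm.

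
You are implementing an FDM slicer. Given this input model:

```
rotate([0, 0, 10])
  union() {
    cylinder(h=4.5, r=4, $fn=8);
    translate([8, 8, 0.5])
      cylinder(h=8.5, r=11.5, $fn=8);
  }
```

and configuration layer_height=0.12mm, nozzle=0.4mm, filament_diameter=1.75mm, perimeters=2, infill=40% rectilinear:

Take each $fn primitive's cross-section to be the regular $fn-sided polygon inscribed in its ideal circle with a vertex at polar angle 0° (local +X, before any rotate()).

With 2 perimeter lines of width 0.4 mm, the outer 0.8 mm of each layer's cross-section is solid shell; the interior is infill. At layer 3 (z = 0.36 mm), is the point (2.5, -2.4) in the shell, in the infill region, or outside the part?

shell

At z = 0.36 mm: the r=4 cylinder gives a regular 8-gon of circumradius 4 (constant along its height); the cylinder at (8, 8) is absent (z outside [0.5, 9]); Taking the union: only the r=4 cylinder is present, so the union is just that shape — 1 connected region; (whole slice rotated 10° about Z — lengths, areas and connectivity unchanged). Overall, the cross-section is a single solid region. Undo the 10° rotation: the query point maps to (2.045, -2.798) in the un-rotated model frame. The nearest boundary edge runs (-0.00, -4.00)→(2.83, -2.83); distance from the point to it = 0.33 mm. The point is inside the cross-section, 0.33 mm from the nearest boundary — within the 0.8 mm shell band (2 × 0.4).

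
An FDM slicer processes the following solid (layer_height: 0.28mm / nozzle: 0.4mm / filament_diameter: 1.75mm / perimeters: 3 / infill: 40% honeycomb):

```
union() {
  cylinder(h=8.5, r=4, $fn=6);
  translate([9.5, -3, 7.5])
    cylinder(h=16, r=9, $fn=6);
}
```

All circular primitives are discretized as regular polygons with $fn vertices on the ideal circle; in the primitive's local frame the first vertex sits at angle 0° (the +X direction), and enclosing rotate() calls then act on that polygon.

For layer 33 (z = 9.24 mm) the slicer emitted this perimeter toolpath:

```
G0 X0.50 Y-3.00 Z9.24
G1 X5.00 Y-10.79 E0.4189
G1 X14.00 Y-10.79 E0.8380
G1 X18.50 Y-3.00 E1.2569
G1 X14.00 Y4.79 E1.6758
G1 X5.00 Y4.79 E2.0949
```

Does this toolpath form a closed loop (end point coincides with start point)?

no

Start point (G0): (0.50, -3.00). End point (last G1): the path does not return to the start — open.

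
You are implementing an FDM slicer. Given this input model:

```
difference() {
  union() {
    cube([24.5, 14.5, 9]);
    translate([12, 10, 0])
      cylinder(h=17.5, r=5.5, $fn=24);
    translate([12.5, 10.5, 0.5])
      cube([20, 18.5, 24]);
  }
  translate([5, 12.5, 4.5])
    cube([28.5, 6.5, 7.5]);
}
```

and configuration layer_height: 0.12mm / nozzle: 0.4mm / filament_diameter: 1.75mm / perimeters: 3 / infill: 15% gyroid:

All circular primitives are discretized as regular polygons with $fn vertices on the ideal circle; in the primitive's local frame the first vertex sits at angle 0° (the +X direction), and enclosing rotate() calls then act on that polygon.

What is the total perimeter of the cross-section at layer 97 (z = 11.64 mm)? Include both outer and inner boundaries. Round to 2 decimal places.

At z = 11.64 mm: the cube is absent (z outside [0, 9]); the r=5.5 cylinder at (12, 10) gives a regular 24-gon of circumradius 5.5 (constant along its height) (perimeter = 2·24·5.500·sin(180°/24) = 34.46 mm); the 20×18.5 cube at (12.5, 10.5) contributes its full rectangle (perimeter 77.00 mm); Taking the union: the regions partially overlap (shared area 18.27 mm²), so the edge portions inside another operand are dropped and the merged outline is re-measured after clipping — boundary = 93.98 mm; the 28.5×6.5 cube at (5, 12.5) contributes its full rectangle (perimeter 70.00 mm); After the difference (first − rest): starting from the result so far, the 28.5×6.5 cube at (5, 12.5) partially overlaps it — only the 141.80 mm² overlap (of its 185.25 mm²) is removed, clipping the outline — boundary = 122.77 mm. Overall, the cross-section has 2 separate islands. Total boundary length (outer) = 122.77 mm.

122.77 mm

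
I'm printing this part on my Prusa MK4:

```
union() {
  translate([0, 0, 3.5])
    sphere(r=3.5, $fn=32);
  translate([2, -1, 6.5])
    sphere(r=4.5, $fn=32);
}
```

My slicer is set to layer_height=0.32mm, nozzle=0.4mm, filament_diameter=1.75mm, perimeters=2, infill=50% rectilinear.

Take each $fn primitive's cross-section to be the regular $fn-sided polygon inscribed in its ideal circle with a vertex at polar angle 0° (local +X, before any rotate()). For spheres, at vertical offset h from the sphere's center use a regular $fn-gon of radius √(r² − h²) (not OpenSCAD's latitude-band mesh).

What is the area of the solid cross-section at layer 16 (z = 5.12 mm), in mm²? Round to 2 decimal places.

62.30 mm²

At z = 5.12 mm: the sphere: section is a regular 32-gon, circumradius = √(r²−h²) = √(3.5²−1.62²) = 3.103 (area = (32/2)·3.103²·sin(360°/32) = 30.05 mm²); the r=4.5 sphere at (2, -1) contributes a regular 32-gon of circumradius √(4.5²−1.38²) = 4.283 (area = (32/2)·4.283²·sin(360°/32) = 57.26 mm²); Combining (union): the regions partially overlap — summed areas 87.31 mm² minus the doubly-counted overlap 25.01 mm² gives 62.30 mm² — area = 62.30 mm². Overall, the cross-section is a single solid region. Net area = 62.30 mm².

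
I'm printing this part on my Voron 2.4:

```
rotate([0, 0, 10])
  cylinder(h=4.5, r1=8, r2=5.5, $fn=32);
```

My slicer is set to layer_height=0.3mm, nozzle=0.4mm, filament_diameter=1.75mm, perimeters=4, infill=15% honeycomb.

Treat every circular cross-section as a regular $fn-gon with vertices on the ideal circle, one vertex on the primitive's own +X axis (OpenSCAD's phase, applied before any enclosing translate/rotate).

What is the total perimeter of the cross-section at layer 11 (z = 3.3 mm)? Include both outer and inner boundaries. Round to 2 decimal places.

38.68 mm

At z = 3.3 mm: the cone: at t=0.733 of its height the radius interpolates to r₁+(r₂−r₁)t = 6.167, giving a regular 32-gon of that circumradius (perimeter = 2·32·6.167·sin(180°/32) = 38.68 mm); (rotated 10° about Z; rotation is an isometry so areas/perimeters/island counts are preserved). Overall, the cross-section is a single solid region. Total boundary length (outer) = 38.68 mm.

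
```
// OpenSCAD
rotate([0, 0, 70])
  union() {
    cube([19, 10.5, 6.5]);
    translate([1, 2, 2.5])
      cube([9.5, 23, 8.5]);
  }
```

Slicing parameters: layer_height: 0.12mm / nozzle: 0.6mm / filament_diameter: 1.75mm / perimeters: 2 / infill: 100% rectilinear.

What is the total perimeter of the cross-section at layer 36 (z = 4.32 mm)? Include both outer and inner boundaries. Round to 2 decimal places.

88.00 mm

At z = 4.32 mm: the cube is present — its section is the full 19×10.5 rectangle (perimeter 59.00 mm); the cube at (1, 2) (footprint 9.5×23) is included at this height (perimeter 65.00 mm); Taking the union: the regions partially overlap (shared area 80.75 mm²), so the edge portions inside another operand are dropped and the merged outline is re-measured after clipping — boundary = 88.00 mm; (rotated 70° about Z; rotation is an isometry so areas/perimeters/island counts are preserved). Overall, the cross-section is a single solid region. Total boundary length (outer) = 88.00 mm.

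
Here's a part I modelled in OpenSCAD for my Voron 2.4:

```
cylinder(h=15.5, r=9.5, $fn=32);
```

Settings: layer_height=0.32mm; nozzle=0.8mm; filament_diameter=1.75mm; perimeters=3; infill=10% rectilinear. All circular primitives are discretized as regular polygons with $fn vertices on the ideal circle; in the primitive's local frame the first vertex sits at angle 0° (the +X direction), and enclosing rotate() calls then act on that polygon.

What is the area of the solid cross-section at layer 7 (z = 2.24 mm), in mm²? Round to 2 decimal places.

At z = 2.24 mm: the cylinder: section is a regular 32-gon, circumradius r=9.5 (area = (32/2)·9.500²·sin(360°/32) = 281.71 mm²). Overall, the cross-section is a single solid region. Net area = 281.71 mm².

281.71 mm²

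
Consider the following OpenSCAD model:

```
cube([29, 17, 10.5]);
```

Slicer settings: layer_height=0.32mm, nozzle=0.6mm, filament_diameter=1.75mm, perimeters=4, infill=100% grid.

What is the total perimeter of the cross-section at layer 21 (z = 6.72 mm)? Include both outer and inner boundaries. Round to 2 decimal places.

At z = 6.72 mm: the 29×17 cube contributes its full rectangle (perimeter 92.00 mm). Overall, the cross-section is a single solid region. Total boundary length (outer) = 92.00 mm.

92.00 mm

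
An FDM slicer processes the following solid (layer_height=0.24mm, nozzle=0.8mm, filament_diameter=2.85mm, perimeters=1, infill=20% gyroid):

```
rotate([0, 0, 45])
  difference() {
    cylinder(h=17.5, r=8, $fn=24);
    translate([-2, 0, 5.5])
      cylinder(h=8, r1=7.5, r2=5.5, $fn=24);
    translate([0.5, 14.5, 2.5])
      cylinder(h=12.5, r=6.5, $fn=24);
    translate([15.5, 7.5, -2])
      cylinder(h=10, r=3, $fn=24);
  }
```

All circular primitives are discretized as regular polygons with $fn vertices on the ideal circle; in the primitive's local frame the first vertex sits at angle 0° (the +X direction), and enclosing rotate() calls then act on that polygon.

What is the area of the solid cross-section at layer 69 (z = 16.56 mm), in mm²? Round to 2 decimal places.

At z = 16.56 mm: the cylinder: section is a regular 24-gon, circumradius r=8 (area = (24/2)·8.000²·sin(360°/24) = 198.77 mm²); the cone at (-2, 0) does not reach this height (z outside [5.5, 13.5]); the cylinder at (0.5, 14.5) does not reach this height (z outside [2.5, 15]); the cylinder at (15.5, 7.5) is absent (z outside [-2, 8]); Subtracting the remaining from the first: none of the subtracted shapes is present at this height, so the r=8 cylinder is unchanged — area = 198.77 mm²; (rotated 45° about Z; rotation is an isometry so areas/perimeters/island counts are preserved). Overall, the cross-section is a single solid region. Net area = 198.77 mm².

198.77 mm²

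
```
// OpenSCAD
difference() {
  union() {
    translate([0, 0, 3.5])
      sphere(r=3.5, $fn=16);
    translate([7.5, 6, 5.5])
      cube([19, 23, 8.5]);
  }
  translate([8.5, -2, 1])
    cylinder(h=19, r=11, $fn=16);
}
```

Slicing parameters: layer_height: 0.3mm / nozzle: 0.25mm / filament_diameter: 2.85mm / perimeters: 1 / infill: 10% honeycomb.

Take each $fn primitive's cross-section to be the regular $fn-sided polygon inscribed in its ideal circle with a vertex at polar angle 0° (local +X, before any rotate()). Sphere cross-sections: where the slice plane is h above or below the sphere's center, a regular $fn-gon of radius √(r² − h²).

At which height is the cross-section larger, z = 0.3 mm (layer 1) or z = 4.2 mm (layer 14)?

Layer 1 (z = 0.3): the r=3.5 sphere contributes a regular 16-gon of circumradius √(3.5²−3.2²) = 1.418 (area = (16/2)·1.418²·sin(360°/16) = 6.15 mm²); the cube at (7.5, 6) is absent (z outside [5.5, 14]); Merging all regions: only the r=3.5 sphere is present, so the union is just that shape — area = 6.15 mm²; the cylinder at (8.5, -2) does not reach this height (z outside [1, 20]); After the difference (first − rest): none of the subtracted shapes is present at this height, so the result so far is unchanged — area = 6.15 mm². So its area = 6.15 mm². Layer 14 (z = 4.2): the sphere: section is a regular 16-gon, circumradius = √(r²−h²) = √(3.5²−0.7²) = 3.429 (area = (16/2)·3.429²·sin(360°/16) = 36.00 mm²); the cube at (7.5, 6) does not reach this height (z outside [5.5, 14]); Taking the union: only the r=3.5 sphere is present, so the union is just that shape — area = 36.00 mm²; the cylinder at (8.5, -2): section is a regular 16-gon, circumradius r=11 (area = (16/2)·11.000²·sin(360°/16) = 370.44 mm²); Taking the first minus the rest: starting from that combined region (36.00 mm²), the r=11 cylinder at (8.5, -2) partially overlaps it — only the 30.82 mm² overlap (of its 370.44 mm²) is removed, clipping the outline — area = 5.19 mm². So its area = 5.19 mm². Layer 1 is larger (6.15 vs 5.19 mm²).

layer 1 (z = 0.3 mm)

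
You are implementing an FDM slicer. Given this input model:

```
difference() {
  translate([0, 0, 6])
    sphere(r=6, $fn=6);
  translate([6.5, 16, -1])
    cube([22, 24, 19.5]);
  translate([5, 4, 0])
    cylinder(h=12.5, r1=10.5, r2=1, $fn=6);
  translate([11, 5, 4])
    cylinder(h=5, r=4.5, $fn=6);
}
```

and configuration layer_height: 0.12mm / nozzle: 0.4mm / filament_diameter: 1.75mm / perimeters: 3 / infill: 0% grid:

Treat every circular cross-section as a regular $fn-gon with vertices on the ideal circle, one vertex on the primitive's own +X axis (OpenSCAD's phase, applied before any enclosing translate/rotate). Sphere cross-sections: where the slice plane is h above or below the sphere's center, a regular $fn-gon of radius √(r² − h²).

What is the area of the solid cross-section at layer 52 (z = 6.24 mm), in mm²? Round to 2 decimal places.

67.31 mm²

At z = 6.24 mm: the r=6 sphere slices to a regular 6-gon of circumradius 5.995 (√(r²−h²) with h=0.24 from center) (area = (6/2)·5.995²·sin(360°/6) = 93.38 mm²); the cube at (6.5, 16) (footprint 22×24) is included at this height (area 528.00 mm²); the cone at (5, 4) (r1=10.5→r2=1) has section circumradius 5.758 here — a regular 6-gon (area = (6/2)·5.758²·sin(360°/6) = 86.13 mm²); the cylinder at (11, 5): section is a regular 6-gon, circumradius r=4.5 (area = (6/2)·4.500²·sin(360°/6) = 52.61 mm²); Taking the first minus the rest: starting from the r=6 sphere (93.38 mm²), the 22×24 cube at (6.5, 16) misses the remaining region (no effect); the cone at (5, 4) partially overlaps it — only the 26.07 mm² overlap (of its 86.13 mm²) is removed, clipping the outline; the r=4.5 cylinder at (11, 5) misses the remaining region (no effect) — area = 67.31 mm². Overall, the cross-section is a single solid region. Net area = 67.31 mm².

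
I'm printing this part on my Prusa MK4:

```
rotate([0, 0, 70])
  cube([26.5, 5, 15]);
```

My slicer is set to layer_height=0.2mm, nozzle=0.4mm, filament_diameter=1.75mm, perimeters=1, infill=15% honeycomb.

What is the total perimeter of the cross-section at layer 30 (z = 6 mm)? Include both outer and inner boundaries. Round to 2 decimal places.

At z = 6 mm: the cube is present — its section is the full 26.5×5 rectangle (perimeter 63.00 mm); (whole slice rotated 70° about Z — lengths, areas and connectivity unchanged). Overall, the cross-section is a single solid region. Total boundary length (outer) = 63.00 mm.

63.00 mm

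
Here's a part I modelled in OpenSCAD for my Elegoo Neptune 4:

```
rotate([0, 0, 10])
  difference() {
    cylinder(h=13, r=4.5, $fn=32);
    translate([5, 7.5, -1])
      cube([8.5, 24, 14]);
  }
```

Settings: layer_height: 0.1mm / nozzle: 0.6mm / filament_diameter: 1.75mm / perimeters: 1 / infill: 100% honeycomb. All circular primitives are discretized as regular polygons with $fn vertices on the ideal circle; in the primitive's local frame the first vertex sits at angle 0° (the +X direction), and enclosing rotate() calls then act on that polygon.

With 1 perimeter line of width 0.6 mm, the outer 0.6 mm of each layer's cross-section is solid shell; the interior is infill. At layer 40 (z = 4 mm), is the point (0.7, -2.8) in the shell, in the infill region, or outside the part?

infill

At z = 4 mm: the r=4.5 cylinder gives a regular 32-gon of circumradius 4.5 (constant along its height); the 8.5×24 cube at (5, 7.5) contributes its full rectangle; After the difference (first − rest): starting from the r=4.5 cylinder, the 8.5×24 cube at (5, 7.5) misses the remaining region (no effect) — 1 connected region; (rotated 10° about Z; rotation is an isometry so areas/perimeters/island counts are preserved). Overall, the cross-section is a single solid region. Undo the 10° rotation: the query point maps to (0.203, -2.879) in the un-rotated model frame. The nearest boundary edge runs (0.88, -4.41)→(-0.00, -4.50); distance from the point to it = 1.59 mm. The point is inside the cross-section and 1.59 mm from the nearest boundary — more than the 0.6 mm shell width (1 × 0.6), so it's in the infill interior.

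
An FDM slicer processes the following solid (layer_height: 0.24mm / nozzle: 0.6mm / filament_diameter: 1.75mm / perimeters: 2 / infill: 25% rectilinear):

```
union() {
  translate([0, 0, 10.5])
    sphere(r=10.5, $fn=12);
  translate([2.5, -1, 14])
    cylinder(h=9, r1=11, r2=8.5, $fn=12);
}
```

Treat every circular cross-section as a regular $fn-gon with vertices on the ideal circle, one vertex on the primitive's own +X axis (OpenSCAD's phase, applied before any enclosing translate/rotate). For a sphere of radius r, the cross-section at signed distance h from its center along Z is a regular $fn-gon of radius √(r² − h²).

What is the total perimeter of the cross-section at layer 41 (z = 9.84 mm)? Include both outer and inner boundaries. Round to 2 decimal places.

65.09 mm

At z = 9.84 mm: the r=10.5 sphere contributes a regular 12-gon of circumradius √(10.5²−0.66²) = 10.479 (perimeter = 2·12·10.479·sin(180°/12) = 65.09 mm); the cone at (2.5, -1) is absent (z outside [14, 23]); Merging all regions: only the r=10.5 sphere is present, so the union is just that shape — boundary = 65.09 mm. Overall, the cross-section is a single solid region. Total boundary length (outer) = 65.09 mm.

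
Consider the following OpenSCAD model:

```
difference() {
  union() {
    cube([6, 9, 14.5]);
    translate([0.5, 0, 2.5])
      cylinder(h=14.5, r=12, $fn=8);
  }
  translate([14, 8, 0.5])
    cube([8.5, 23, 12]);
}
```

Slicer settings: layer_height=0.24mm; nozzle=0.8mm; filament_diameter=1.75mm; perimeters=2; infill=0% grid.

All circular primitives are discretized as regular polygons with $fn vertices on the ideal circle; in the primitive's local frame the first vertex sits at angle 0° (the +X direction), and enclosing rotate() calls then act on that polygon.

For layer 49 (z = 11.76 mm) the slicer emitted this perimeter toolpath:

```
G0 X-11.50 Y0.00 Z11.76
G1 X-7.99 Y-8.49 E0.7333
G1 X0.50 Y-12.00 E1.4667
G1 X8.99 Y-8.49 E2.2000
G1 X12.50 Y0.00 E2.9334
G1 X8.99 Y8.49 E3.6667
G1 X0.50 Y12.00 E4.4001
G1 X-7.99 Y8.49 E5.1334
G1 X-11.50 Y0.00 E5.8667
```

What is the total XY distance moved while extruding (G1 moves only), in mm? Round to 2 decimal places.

73.50 mm

Sum the Euclidean lengths of each G1 segment: total = 73.50 mm.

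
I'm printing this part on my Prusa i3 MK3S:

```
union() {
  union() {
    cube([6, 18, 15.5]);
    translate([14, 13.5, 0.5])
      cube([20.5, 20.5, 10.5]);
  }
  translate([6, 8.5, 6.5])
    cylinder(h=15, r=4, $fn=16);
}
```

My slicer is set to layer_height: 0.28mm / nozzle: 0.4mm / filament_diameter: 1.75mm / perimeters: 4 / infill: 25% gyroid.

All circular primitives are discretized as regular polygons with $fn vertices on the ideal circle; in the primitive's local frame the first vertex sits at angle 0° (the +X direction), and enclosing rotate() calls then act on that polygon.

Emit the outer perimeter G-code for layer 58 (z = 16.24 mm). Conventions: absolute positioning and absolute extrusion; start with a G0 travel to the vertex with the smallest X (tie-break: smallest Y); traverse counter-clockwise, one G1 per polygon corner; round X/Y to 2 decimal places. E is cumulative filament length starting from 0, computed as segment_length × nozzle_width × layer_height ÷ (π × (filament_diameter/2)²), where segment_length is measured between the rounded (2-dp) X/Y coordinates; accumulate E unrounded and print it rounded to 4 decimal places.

G0 X2.00 Y8.50 Z16.24
G1 X2.30 Y6.97 E0.0726
G1 X3.17 Y5.67 E0.1454
G1 X4.47 Y4.80 E0.2183
G1 X6.00 Y4.50 E0.2909
G1 X7.53 Y4.80 E0.3635
G1 X8.83 Y5.67 E0.4363
G1 X9.70 Y6.97 E0.5092
G1 X10.00 Y8.50 E0.5818
G1 X9.70 Y10.03 E0.6544
G1 X8.83 Y11.33 E0.7272
G1 X7.53 Y12.20 E0.8000
G1 X6.00 Y12.50 E0.8726
G1 X4.47 Y12.20 E0.9452
G1 X3.17 Y11.33 E1.0181
G1 X2.30 Y10.03 E1.0909
G1 X2.00 Y8.50 E1.1635

At z = 16.24 mm: the cube is absent (z outside [0, 15.5]); the cube at (14, 13.5) does not reach this height (z outside [0.5, 11]); Merging all regions: nothing is present at this height; the cylinder at (6, 8.5): section is a regular 16-gon, circumradius r=4; Merging all regions: only the r=4 cylinder at (6, 8.5) is present, so the union is just that shape — 1 connected region. The outline is a single polygon with 16 vertices. Extrusion per mm of travel: 0.4 × 0.28 / (π × 0.875²) = 0.046564. Accumulating E over each segment gives final E = 1.1635.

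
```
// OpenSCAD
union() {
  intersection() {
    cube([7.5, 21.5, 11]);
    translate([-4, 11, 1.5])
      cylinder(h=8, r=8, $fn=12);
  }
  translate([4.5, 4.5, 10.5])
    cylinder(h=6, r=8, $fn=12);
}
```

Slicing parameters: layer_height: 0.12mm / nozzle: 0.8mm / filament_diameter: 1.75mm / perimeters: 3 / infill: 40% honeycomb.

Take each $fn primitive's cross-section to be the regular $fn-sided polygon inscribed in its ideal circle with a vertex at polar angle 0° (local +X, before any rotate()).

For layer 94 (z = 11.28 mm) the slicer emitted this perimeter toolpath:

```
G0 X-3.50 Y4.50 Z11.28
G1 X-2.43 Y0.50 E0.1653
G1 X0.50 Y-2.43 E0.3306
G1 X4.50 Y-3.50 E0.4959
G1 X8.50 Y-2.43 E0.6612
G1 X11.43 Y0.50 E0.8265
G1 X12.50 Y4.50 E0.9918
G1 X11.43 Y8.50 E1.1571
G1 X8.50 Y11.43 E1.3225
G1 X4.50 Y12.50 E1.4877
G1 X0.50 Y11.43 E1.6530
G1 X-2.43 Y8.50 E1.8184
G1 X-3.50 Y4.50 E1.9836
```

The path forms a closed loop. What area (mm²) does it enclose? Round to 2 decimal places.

192.05 mm²

Apply the shoelace formula to the sequence of (X, Y) vertices; enclosed area = 192.05 mm².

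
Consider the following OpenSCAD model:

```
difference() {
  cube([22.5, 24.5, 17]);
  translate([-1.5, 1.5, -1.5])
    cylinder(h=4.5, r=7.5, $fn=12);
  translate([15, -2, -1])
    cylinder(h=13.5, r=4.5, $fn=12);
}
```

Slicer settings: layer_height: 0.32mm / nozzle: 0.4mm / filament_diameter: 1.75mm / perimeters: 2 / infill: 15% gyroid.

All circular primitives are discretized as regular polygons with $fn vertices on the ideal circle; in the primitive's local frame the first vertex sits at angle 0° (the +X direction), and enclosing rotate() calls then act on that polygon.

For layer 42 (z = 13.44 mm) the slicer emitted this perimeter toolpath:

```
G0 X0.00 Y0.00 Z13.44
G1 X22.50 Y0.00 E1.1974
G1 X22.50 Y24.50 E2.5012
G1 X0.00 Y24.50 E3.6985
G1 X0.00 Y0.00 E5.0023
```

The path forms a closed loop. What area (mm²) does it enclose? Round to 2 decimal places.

Apply the shoelace formula to the sequence of (X, Y) vertices; enclosed area = 551.25 mm².

551.25 mm²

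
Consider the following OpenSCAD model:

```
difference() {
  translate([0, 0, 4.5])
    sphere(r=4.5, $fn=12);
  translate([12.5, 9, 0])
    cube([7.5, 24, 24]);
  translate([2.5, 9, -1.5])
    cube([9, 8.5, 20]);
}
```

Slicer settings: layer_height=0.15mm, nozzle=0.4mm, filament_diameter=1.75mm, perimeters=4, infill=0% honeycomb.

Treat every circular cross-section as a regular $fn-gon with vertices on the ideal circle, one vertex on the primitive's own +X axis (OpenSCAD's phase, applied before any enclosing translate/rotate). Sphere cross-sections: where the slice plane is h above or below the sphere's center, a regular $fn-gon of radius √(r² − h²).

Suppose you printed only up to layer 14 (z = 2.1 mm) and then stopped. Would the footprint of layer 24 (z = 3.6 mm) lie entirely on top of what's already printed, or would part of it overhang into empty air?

Compare the two slices. At z = 2.1: the r=4.5 sphere slices to a regular 12-gon of circumradius 3.807 (√(r²−h²) with h=2.4 from center) (area = (12/2)·3.807²·sin(360°/12) = 43.47 mm²); the cube at (12.5, 9) (footprint 7.5×24) is included at this height (area 180.00 mm²); the 9×8.5 cube at (2.5, 9) contributes its full rectangle (area 76.50 mm²); Taking the first minus the rest: starting from the r=4.5 sphere (43.47 mm²), the 7.5×24 cube at (12.5, 9) misses the remaining region (no effect); the 9×8.5 cube at (2.5, 9) misses the remaining region (no effect) — area = 43.47 mm². At z = 3.6: the r=4.5 sphere slices to a regular 12-gon of circumradius 4.409 (√(r²−h²) with h=0.9 from center) (area = (12/2)·4.409²·sin(360°/12) = 58.32 mm²); the 7.5×24 cube at (12.5, 9) contributes its full rectangle (area 180.00 mm²); the cube at (2.5, 9) (footprint 9×8.5) is included at this height (area 76.50 mm²); After the difference (first − rest): starting from the r=4.5 sphere (58.32 mm²), the 7.5×24 cube at (12.5, 9) misses the remaining region (no effect); the 9×8.5 cube at (2.5, 9) misses the remaining region (no effect) — area = 58.32 mm². Checking containment: at z = 3.6 the cross-section extends beyond the z = 2.1 cross-section by about 14.85 mm².

part overhangs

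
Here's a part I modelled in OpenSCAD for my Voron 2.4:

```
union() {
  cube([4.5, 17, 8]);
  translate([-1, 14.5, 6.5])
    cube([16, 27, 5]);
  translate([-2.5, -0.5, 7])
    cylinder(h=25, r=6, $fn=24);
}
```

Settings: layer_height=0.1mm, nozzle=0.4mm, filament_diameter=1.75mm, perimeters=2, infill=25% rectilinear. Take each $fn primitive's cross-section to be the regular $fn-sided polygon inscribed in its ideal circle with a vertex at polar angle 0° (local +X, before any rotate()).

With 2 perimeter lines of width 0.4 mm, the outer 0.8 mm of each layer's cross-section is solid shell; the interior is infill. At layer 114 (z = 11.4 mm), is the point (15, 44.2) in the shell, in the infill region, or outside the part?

At z = 11.4 mm: the cube is absent (z outside [0, 8]); the 16×27 cube at (-1, 14.5) contributes its full rectangle; the r=6 cylinder at (-2.5, -0.5) contributes a regular 24-gon of circumradius 6; Combining (union): the 2 present regions are separate (no shared area or edge), so areas and boundary lengths simply add and each stays a separate island — 2 connected regions. Overall, the cross-section has 2 separate islands. The nearest boundary edge runs (15.00, 41.50)→(15.00, 14.50); distance from the point to it = 2.70 mm. The point is not inside any of the regions above, so it lies outside the cross-section (2.70 mm from the nearest boundary).

outside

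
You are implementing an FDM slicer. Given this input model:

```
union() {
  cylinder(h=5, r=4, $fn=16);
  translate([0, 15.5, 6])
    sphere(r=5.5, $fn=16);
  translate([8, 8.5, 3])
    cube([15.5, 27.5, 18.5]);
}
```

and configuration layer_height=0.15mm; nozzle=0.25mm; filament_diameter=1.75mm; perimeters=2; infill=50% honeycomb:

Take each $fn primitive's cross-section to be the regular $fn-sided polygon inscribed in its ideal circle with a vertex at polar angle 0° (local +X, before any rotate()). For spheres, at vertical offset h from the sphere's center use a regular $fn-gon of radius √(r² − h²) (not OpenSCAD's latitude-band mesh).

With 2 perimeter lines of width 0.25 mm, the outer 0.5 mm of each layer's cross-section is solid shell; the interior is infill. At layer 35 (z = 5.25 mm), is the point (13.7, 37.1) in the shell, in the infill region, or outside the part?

At z = 5.25 mm: the cylinder is not intersected at this z (z outside [0, 5]); the r=5.5 sphere at (0, 15.5) slices to a regular 16-gon of circumradius 5.449 (√(r²−h²) with h=0.75 from center); the 15.5×27.5 cube at (8, 8.5) contributes its full rectangle; Merging all regions: the 2 present regions are separate (no shared area or edge), so areas and boundary lengths simply add and each stays a separate island — 2 connected regions. Overall, the cross-section has 2 separate islands. The nearest boundary edge runs (8.00, 36.00)→(23.50, 36.00); distance from the point to it = 1.10 mm. The point is not inside any of the regions above, so it lies outside the cross-section (1.10 mm from the nearest boundary).

outside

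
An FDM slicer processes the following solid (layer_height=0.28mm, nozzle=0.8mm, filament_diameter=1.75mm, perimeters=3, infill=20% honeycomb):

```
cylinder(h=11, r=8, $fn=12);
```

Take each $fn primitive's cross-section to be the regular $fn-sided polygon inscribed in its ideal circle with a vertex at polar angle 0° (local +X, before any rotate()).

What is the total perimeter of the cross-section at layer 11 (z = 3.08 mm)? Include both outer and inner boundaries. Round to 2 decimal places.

49.69 mm

At z = 3.08 mm: the cylinder: section is a regular 12-gon, circumradius r=8 (perimeter = 2·12·8.000·sin(180°/12) = 49.69 mm). Overall, the cross-section is a single solid region. Total boundary length (outer) = 49.69 mm.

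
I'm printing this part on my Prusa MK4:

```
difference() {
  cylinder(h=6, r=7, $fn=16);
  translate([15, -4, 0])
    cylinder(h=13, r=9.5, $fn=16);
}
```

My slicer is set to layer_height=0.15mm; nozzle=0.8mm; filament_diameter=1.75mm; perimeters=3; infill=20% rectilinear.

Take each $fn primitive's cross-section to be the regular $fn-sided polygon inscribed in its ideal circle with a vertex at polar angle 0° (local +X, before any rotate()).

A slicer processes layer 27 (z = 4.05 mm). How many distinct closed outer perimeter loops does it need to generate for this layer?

At z = 4.05 mm: the r=7 cylinder contributes a regular 16-gon of circumradius 7; the r=9.5 cylinder at (15, -4) gives a regular 16-gon of circumradius 9.5 (constant along its height); Taking the first minus the rest: starting from the r=7 cylinder, the r=9.5 cylinder at (15, -4) partially overlaps it — only the 2.54 mm² overlap (of its 276.30 mm²) is removed, clipping the outline — 1 connected region. The result has 1 disconnected region.

1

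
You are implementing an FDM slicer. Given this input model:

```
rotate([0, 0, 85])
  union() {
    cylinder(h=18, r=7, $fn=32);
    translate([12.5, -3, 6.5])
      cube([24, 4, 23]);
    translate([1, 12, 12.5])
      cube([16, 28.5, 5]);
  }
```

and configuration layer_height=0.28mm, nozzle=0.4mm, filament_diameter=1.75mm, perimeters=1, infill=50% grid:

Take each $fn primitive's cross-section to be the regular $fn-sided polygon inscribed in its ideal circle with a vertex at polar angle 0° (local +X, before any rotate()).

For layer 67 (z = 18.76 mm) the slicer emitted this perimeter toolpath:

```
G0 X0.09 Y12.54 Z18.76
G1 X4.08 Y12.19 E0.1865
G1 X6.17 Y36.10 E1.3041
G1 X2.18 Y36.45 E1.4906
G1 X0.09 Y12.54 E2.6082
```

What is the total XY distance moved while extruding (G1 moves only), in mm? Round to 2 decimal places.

Sum the Euclidean lengths of each G1 segment: total = 56.01 mm.

56.01 mm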